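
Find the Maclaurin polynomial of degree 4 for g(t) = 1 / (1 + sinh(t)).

Write 1/(1+u) = 1 - u + u^2 - u^3 + ... and substitute the series for u.
g(0) = 1
g′(0) = -1
g′′(0) = 2
g′′′(0) = -7
g^(4)(0) = 32

4*t^4/3 - 7*t^3/6 + t^2 - t + 1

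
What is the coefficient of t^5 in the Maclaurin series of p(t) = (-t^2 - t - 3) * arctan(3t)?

-684/5

Distribute the polynomial across the series and collect like powers.
p(0) = 0
p′(0) = -9
p′′(0) = -6
p′′′(0) = 144
p^(4)(0) = 216
p^(5)(0) = -16416
So c_5 = p^(5)(0)/5! = -684/5.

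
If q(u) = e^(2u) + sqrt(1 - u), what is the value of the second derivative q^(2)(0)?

Combine the two series term by term.
The coefficient of u^2 in the expansion is 15/8, so q′′(0) = 2! * (15/8) = 15/4.

15/4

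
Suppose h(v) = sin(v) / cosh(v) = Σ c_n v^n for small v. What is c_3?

-2/3

Divide the numerator series by the denominator series (power-series long division).
[v^0] = 0;  [v^1] = 1;  [v^2] = 0;  [v^3] = -2/3.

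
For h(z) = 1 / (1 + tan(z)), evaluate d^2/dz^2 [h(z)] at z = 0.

2

Use the geometric series for the reciprocal, then substitute.
The coefficient of z^2 in the expansion is 1, so h′′(0) = 2! * (1) = 2.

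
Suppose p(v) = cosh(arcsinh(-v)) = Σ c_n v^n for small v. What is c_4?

Compose series: expand the inner function first, then feed it into the outer expansion.
[v^0] = 1;  [v^1] = 0;  [v^2] = 1/2;  [v^3] = 0;  [v^4] = -1/8.

-1/8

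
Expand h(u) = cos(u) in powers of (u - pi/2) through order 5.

h(pi/2) = 0
h′(pi/2) = -1
h′′(pi/2) = 0
h′′′(pi/2) = 1
h^(4)(pi/2) = 0
h^(5)(pi/2) = -1
The Taylor polynomial is Σ h^(k)(pi/2)/k! · (u - pi/2)^k.

-(u - pi/2)^5/120 + (u - pi/2)^3/6 - (u - pi/2)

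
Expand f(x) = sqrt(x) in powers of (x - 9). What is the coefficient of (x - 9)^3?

f(9) = 3
f′(9) = 1/6
f′′(9) = -1/108
f′′′(9) = 1/648

1/3888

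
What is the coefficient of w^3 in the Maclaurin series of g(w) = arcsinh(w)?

g(0) = 0
g′(0) = 1
g′′(0) = 0
g′′′(0) = -1
So c_3 = g′′′(0)/3! = -1/6.

-1/6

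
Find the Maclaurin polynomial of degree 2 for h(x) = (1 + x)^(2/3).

h(0) = 1
h′(0) = 2/3
h′′(0) = -2/9

-x^2/9 + 2*x/3 + 1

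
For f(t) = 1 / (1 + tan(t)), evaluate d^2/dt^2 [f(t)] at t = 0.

Expand as Σ (-1)^k u^k with u equal to the inner function's series.
The coefficient of t^2 in the expansion is 1, so f′′(0) = 2! * (1) = 2.

2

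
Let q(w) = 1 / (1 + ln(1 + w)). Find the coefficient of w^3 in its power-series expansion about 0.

-7/3

Use the geometric series for the reciprocal, then substitute.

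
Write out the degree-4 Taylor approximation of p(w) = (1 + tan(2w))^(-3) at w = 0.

304*w^4 - 88*w^3 + 24*w^2 - 6*w + 1

Let u equal the inner series; expand the outer function in u and truncate.
p(0) = 1
p′(0) = -6
p′′(0) = 48
p′′′(0) = -528
p^(4)(0) = 7296
The Taylor polynomial is Σ p^(k)(0)/k! · w^k.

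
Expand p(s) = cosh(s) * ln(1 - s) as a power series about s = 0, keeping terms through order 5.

-49*s^5/120 - s^4/2 - 5*s^3/6 - s^2/2 - s

Write out both Maclaurin series and multiply, keeping only the needed powers.
p(0) = 0
p′(0) = -1
p′′(0) = -1
p′′′(0) = -5
p^(4)(0) = -12
p^(5)(0) = -49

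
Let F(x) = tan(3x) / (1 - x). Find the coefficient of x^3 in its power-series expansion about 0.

12

Write out both Maclaurin series and multiply, keeping only the needed powers.
[x^0] = 0;  [x^1] = 3;  [x^2] = 3;  [x^3] = 12.
So c_3 = F′′′(0)/3! = 12.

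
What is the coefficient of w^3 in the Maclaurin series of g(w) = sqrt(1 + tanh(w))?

Compose series: expand the inner function first, then feed it into the outer expansion.
g(0) = 1
g′(0) = 1/2
g′′(0) = -1/4
g′′′(0) = -5/8
So c_3 = g′′′(0)/3! = -5/48.

-5/48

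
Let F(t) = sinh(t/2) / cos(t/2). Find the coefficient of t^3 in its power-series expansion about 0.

1/12

Write the quotient as an unknown series and match coefficients against numerator = denominator · series.
F(0) = 0
F′(0) = 1/2
F′′(0) = 0
F′′′(0) = 1/2
The Taylor polynomial is Σ F^(k)(0)/k! · t^k.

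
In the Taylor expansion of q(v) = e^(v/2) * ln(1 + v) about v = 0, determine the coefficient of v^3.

Take the Cauchy product of the two expansions.
So c_3 = q′′′(0)/3! = 5/24.

5/24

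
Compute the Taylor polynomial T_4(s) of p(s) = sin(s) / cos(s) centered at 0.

s^3/3 + s

Divide the numerator series by the denominator series (power-series long division).
p(0) = 0
p′(0) = 1
p′′(0) = 0
p′′′(0) = 2
p^(4)(0) = 0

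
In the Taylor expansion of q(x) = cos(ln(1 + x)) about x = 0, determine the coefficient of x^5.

1/3

Let u equal the inner series; expand the outer function in u and truncate.
q(0) = 1
q′(0) = 0
q′′(0) = -1
q′′′(0) = 3
q^(4)(0) = -10
q^(5)(0) = 40
So c_5 = q^(5)(0)/5! = 1/3.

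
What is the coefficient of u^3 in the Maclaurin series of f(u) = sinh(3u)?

9/2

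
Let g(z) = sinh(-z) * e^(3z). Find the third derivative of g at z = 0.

-28

Multiply the two series term by term and collect like powers.
The coefficient of z^3 in the expansion is -14/3, so g′′′(0) = 3! * (-14/3) = -28.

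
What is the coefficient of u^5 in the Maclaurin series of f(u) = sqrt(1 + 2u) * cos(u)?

Take the Cauchy product of the two expansions.
f(0) = 1
f′(0) = 1
f′′(0) = -2
f′′′(0) = 0
f^(4)(0) = -8
f^(5)(0) = 80
So c_5 = f^(5)(0)/5! = 2/3.

2/3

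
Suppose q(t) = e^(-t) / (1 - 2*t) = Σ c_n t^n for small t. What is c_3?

29/6

Multiply the numerator's expansion by the denominator's geometric series.
q(0) = 1
q′(0) = 1
q′′(0) = 5
q′′′(0) = 29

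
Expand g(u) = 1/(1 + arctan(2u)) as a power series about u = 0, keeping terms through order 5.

-32*u^5/5 + 16*u^4/3 - 16*u^3/3 + 4*u^2 - 2*u + 1

Let u equal the inner series; expand the outer function in u and truncate.
g(0) = 1
g′(0) = -2
g′′(0) = 8
g′′′(0) = -32
g^(4)(0) = 128
g^(5)(0) = -768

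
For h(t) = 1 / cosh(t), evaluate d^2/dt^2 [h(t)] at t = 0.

Invert the denominator's series and multiply.
From the series, [t^2] h = -1/2; multiply by 2! = 2 to get -1.

-1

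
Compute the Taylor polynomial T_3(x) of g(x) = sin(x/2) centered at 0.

Use the known series and substitute for the argument.
g(0) = 0
g′(0) = 1/2
g′′(0) = 0
g′′′(0) = -1/8
The Taylor polynomial is Σ g^(k)(0)/k! · x^k.

-x^3/48 + x/2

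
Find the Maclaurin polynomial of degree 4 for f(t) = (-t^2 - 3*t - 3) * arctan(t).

Multiply each power in the prefactor through the base expansion.
f(0) = 0
f′(0) = -3
f′′(0) = -6
f′′′(0) = 0
f^(4)(0) = 24
The Taylor polynomial is Σ f^(k)(0)/k! · t^k.

t^4 - 3*t^2 - 3*t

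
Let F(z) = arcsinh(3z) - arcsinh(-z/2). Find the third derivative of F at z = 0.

Combine the two series term by term.
The coefficient of z^3 in the expansion is -217/48, so F′′′(0) = 3! * (-217/48) = -217/8.

-217/8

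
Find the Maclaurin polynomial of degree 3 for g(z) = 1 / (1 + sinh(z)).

-7*z^3/6 + z^2 - z + 1

Write 1/(1+u) = 1 - u + u^2 - u^3 + ... and substitute the series for u.
g(0) = 1
g′(0) = -1
g′′(0) = 2
g′′′(0) = -7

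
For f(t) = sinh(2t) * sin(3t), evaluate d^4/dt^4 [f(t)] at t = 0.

Expand each factor separately, then convolve coefficients.
From the series, [t^4] f = -5; multiply by 4! = 24 to get -120.

-120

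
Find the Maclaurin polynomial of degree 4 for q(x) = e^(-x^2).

x^4/2 - x^2 + 1

[x^0] = 1;  [x^1] = 0;  [x^2] = -1;  [x^3] = 0;  [x^4] = 1/2.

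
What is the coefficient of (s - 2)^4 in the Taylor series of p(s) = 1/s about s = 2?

Compute the successive derivatives at the expansion point and divide by k!.
p(2) = 1/2
p′(2) = -1/4
p′′(2) = 1/4
p′′′(2) = -3/8
p^(4)(2) = 3/4

1/32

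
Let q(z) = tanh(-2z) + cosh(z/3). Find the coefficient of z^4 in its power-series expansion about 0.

Combine the two series term by term.
q(0) = 1
q′(0) = -2
q′′(0) = 1/9
q′′′(0) = 16
q^(4)(0) = 1/81
The Taylor polynomial is Σ q^(k)(0)/k! · z^k.

1/1944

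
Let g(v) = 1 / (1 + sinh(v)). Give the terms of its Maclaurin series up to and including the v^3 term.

-7*v^3/6 + v^2 - v + 1

Use the geometric series for the reciprocal, then substitute.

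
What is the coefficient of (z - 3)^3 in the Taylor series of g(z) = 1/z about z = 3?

-1/81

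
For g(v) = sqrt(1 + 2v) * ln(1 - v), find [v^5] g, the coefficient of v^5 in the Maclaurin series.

Expand each factor separately, then convolve coefficients.
g(0) = 0
g′(0) = -1
g′′(0) = -3
g′′′(0) = -2
g^(4)(0) = -20
g^(5)(0) = 11
The Taylor polynomial is Σ g^(k)(0)/k! · v^k.

11/120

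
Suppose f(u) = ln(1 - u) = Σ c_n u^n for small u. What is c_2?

c_2 = f′′(0)/2! = -1/2.

-1/2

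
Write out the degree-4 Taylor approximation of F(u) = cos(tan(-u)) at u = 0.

Let u equal the inner series; expand the outer function in u and truncate.
F(0) = 1
F′(0) = 0
F′′(0) = -1
F′′′(0) = 0
F^(4)(0) = -7
Dividing each by k! gives the coefficients c_0, ..., c_4.

-7*u^4/24 - u^2/2 + 1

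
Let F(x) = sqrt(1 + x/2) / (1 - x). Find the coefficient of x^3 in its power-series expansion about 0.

Multiply the two series term by term and collect like powers.

157/128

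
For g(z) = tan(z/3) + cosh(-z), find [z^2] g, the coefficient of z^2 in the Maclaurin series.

1/2

Expand each term separately and add.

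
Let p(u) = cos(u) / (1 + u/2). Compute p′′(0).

-1/2

Multiply the two series term by term and collect like powers.
From the series, [u^2] p = -1/4; multiply by 2! = 2 to get -1/2.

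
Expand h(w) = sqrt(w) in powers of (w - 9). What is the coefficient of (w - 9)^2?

[(w - 9)^0] = 3;  [(w - 9)^1] = 1/6;  [(w - 9)^2] = -1/216.
So c_2 = h′′(9)/2! = -1/216.

-1/216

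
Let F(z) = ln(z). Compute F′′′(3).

The coefficient of (z - 3)^3 in the expansion is 1/81, so F′′′(3) = 3! * (1/81) = 2/27.

2/27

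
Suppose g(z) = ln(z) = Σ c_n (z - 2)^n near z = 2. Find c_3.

1/24

Compute the successive derivatives at the expansion point and divide by k!.
So c_3 = g′′′(2)/3! = 1/24.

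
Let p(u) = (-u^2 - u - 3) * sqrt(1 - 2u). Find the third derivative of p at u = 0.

18

Multiply each power in the prefactor through the base expansion.
The coefficient of u^3 in the expansion is 3, so p′′′(0) = 3! * (3) = 18.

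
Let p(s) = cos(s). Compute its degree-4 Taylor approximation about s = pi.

Compute the successive derivatives at the expansion point and divide by k!.
p(pi) = -1
p′(pi) = 0
p′′(pi) = 1
p′′′(pi) = 0
p^(4)(pi) = -1

-(s - pi)^4/24 + (s - pi)^2/2 - 1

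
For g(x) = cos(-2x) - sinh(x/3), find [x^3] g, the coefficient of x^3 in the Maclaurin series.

-1/162

Combine the two series term by term.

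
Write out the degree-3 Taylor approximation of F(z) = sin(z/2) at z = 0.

F(0) = 0
F′(0) = 1/2
F′′(0) = 0
F′′′(0) = -1/8
The Taylor polynomial is Σ F^(k)(0)/k! · z^k.

-z^3/48 + z/2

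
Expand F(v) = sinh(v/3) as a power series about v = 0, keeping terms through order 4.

F(0) = 0
F′(0) = 1/3
F′′(0) = 0
F′′′(0) = 1/27
F^(4)(0) = 0

v^3/162 + v/3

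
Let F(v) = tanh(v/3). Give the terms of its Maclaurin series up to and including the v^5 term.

2*v^5/3645 - v^3/81 + v/3

F(0) = 0
F′(0) = 1/3
F′′(0) = 0
F′′′(0) = -2/27
F^(4)(0) = 0
F^(5)(0) = 16/243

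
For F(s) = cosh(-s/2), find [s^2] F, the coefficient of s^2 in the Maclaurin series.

Apply the Taylor formula c_k = f^(k)(a)/k!.
F(0) = 1
F′(0) = 0
F′′(0) = 1/4

1/8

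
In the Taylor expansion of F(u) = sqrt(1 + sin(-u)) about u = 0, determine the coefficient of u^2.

Substitute the inner expansion into the outer series and collect powers.

-1/8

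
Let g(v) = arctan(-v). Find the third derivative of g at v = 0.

2

The coefficient of v^3 in the expansion is 1/3, so g′′′(0) = 3! * (1/3) = 2.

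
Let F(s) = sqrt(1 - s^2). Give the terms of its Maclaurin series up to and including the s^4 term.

-s^4/8 - s^2/2 + 1

[s^0] = 1;  [s^1] = 0;  [s^2] = -1/2;  [s^3] = 0;  [s^4] = -1/8.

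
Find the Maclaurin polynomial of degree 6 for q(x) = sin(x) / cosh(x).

3*x^5/10 - 2*x^3/3 + x

Invert the denominator's series and multiply.
[x^0] = 0;  [x^1] = 1;  [x^2] = 0;  [x^3] = -2/3;  [x^4] = 0;  [x^5] = 3/10;  [x^6] = 0.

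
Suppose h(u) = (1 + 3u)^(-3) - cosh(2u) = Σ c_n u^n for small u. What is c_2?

Combine the two series term by term.
h(0) = 0
h′(0) = -9
h′′(0) = 104
So c_2 = h′′(0)/2! = 52.

52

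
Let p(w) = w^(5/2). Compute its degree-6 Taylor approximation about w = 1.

[(w - 1)^0] = 1;  [(w - 1)^1] = 5/2;  [(w - 1)^2] = 15/8;  [(w - 1)^3] = 5/16;  [(w - 1)^4] = -5/128;  [(w - 1)^5] = 3/256;  [(w - 1)^6] = -5/1024.

-5*(w - 1)^6/1024 + 3*(w - 1)^5/256 - 5*(w - 1)^4/128 + 5*(w - 1)^3/16 + 15*(w - 1)^2/8 + 5*(w - 1)/2 + 1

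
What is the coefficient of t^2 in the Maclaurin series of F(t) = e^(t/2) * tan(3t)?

Multiply the two series term by term and collect like powers.
F(0) = 0
F′(0) = 3
F′′(0) = 3
So c_2 = F′′(0)/2! = 3/2.

3/2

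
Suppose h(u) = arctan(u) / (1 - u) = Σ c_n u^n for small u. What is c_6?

13/15

Use 1/(1 - r) = Σ r^k on the denominator, then take the Cauchy product.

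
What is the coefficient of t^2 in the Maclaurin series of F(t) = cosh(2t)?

F(0) = 1
F′(0) = 0
F′′(0) = 4

2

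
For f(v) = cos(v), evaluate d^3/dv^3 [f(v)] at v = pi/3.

The coefficient of (v - pi/3)^3 in the expansion is sqrt(3)/12, so f′′′(pi/3) = 3! * (sqrt(3)/12) = sqrt(3)/2.

sqrt(3)/2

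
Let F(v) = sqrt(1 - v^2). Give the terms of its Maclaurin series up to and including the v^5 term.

-v^4/8 - v^2/2 + 1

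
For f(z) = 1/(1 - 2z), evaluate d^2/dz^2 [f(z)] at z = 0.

8

Apply the Taylor formula c_k = f^(k)(a)/k!.
From the series, [z^2] f = 4; multiply by 2! = 2 to get 8.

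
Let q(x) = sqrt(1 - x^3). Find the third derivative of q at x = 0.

The coefficient of x^3 in the expansion is -1/2, so q′′′(0) = 3! * (-1/2) = -3.

-3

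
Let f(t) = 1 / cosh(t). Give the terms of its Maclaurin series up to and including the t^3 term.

Divide the numerator series by the denominator series (power-series long division).
[t^0] = 1;  [t^1] = 0;  [t^2] = -1/2;  [t^3] = 0.

1 - t^2/2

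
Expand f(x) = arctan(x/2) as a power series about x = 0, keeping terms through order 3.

f(0) = 0
f′(0) = 1/2
f′′(0) = 0
f′′′(0) = -1/4

-x^3/24 + x/2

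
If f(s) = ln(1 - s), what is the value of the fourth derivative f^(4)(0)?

Use the known series and substitute for the argument.
The coefficient of s^4 in the expansion is -1/4, so f^(4)(0) = 4! * (-1/4) = -6.

-6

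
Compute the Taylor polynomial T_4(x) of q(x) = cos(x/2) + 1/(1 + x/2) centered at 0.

25*x^4/384 - x^3/8 + x^2/8 - x/2 + 2

Expand each term separately and add.
q(0) = 2
q′(0) = -1/2
q′′(0) = 1/4
q′′′(0) = -3/4
q^(4)(0) = 25/16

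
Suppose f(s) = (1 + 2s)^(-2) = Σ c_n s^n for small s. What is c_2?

12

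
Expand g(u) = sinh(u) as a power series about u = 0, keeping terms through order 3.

u^3/6 + u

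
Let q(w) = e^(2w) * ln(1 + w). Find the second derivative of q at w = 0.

3

Take the Cauchy product of the two expansions.
From the series, [w^2] q = 3/2; multiply by 2! = 2 to get 3.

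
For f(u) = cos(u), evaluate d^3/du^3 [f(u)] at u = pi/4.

Compute the successive derivatives at the expansion point and divide by k!.
The coefficient of (u - pi/4)^3 in the expansion is sqrt(2)/12, so f′′′(pi/4) = 3! * (sqrt(2)/12) = sqrt(2)/2.

sqrt(2)/2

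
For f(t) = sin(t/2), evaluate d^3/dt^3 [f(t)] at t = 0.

The coefficient of t^3 in the expansion is -1/48, so f′′′(0) = 3! * (-1/48) = -1/8.

-1/8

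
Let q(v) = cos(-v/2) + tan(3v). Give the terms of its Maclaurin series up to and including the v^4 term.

v^4/384 + 9*v^3 - v^2/8 + 3*v + 1

Add the two expansions coefficient-wise.
q(0) = 1
q′(0) = 3
q′′(0) = -1/4
q′′′(0) = 54
q^(4)(0) = 1/16
Dividing each by k! gives the coefficients c_0, ..., c_4.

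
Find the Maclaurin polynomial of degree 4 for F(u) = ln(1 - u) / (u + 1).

Multiply the numerator's expansion by the denominator's geometric series.

7*u^4/12 - 5*u^3/6 + u^2/2 - u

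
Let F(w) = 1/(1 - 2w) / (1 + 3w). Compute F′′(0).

Expand each factor separately, then convolve coefficients.
The coefficient of w^2 in the expansion is 7, so F′′(0) = 2! * (7) = 14.

14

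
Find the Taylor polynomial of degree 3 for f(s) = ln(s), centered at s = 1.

(s - 1)^3/3 - (s - 1)^2/2 + (s - 1)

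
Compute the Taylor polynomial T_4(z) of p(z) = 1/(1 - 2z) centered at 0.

Differentiate repeatedly and evaluate at the center.
[z^0] = 1;  [z^1] = 2;  [z^2] = 4;  [z^3] = 8;  [z^4] = 16.

16*z^4 + 8*z^3 + 4*z^2 + 2*z + 1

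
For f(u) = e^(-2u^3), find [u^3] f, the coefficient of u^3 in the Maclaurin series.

c_3 = f′′′(0)/3! = -2.

-2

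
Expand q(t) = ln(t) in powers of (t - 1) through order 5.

Compute the successive derivatives at the expansion point and divide by k!.
[(t - 1)^0] = 0;  [(t - 1)^1] = 1;  [(t - 1)^2] = -1/2;  [(t - 1)^3] = 1/3;  [(t - 1)^4] = -1/4;  [(t - 1)^5] = 1/5.

(t - 1)^5/5 - (t - 1)^4/4 + (t - 1)^3/3 - (t - 1)^2/2 + (t - 1)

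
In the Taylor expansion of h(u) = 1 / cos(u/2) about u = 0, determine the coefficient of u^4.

5/384

Write the quotient as an unknown series and match coefficients against numerator = denominator · series.
h(0) = 1
h′(0) = 0
h′′(0) = 1/4
h′′′(0) = 0
h^(4)(0) = 5/16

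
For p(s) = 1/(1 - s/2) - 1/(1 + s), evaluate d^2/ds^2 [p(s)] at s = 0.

-3/2

Combine the two series term by term.
The coefficient of s^2 in the expansion is -3/4, so p′′(0) = 2! * (-3/4) = -3/2.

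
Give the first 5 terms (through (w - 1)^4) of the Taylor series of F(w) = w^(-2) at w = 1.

F(1) = 1
F′(1) = -2
F′′(1) = 6
F′′′(1) = -24
F^(4)(1) = 120

5*(w - 1)^4 - 4*(w - 1)^3 + 3*(w - 1)^2 - 2*(w - 1) + 1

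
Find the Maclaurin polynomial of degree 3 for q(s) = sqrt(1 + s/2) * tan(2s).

Take the Cauchy product of the two expansions.
q(0) = 0
q′(0) = 2
q′′(0) = 1
q′′′(0) = 125/8
Then c_k = q^(k)(0)/k! gives each Taylor coefficient.

125*s^3/48 + s^2/2 + 2*s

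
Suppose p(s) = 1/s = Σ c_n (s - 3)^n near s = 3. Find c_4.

1/243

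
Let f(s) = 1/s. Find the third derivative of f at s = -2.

-3/8

From the series, [(s + 2)^3] f = -1/16; multiply by 3! = 6 to get -3/8.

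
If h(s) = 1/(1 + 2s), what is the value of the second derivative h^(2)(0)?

8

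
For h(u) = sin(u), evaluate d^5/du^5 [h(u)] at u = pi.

-1

Differentiate repeatedly and evaluate at the center.
The coefficient of (u - pi)^5 in the expansion is -1/120, so h^(5)(pi) = 5! * (-1/120) = -1.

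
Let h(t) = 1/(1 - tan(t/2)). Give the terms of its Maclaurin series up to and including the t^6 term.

61*t^6/1440 + t^5/15 + 5*t^4/48 + t^3/6 + t^2/4 + t/2 + 1

Plug the Maclaurin series of the inner function into that of the outer and collect terms.
[t^0] = 1;  [t^1] = 1/2;  [t^2] = 1/4;  [t^3] = 1/6;  [t^4] = 5/48;  [t^5] = 1/15;  [t^6] = 61/1440.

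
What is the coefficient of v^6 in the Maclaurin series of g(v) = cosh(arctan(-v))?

29/144

Let u equal the inner series; expand the outer function in u and truncate.
g(0) = 1
g′(0) = 0
g′′(0) = 1
g′′′(0) = 0
g^(4)(0) = -7
g^(5)(0) = 0
g^(6)(0) = 145
Then c_k = g^(k)(0)/k! gives each Taylor coefficient.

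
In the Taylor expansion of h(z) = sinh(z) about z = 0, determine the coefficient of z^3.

c_3 = h′′′(0)/3! = 1/6.

1/6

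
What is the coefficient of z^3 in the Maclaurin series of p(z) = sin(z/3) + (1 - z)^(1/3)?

-11/162

Combine the two series term by term.
p(0) = 1
p′(0) = 0
p′′(0) = -2/9
p′′′(0) = -11/27
Dividing each by k! gives the coefficients c_0, ..., c_3.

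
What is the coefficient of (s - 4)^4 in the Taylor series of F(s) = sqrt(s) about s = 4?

-5/16384

Use the known series and substitute for the argument.
F(4) = 2
F′(4) = 1/4
F′′(4) = -1/32
F′′′(4) = 3/256
F^(4)(4) = -15/2048
So c_4 = F^(4)(4)/4! = -5/16384.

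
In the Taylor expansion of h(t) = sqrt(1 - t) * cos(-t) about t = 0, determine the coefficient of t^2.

-5/8

Expand each factor separately, then convolve coefficients.
[t^0] = 1;  [t^1] = -1/2;  [t^2] = -5/8.
So c_2 = h′′(0)/2! = -5/8.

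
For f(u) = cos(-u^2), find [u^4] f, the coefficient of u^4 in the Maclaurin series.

-1/2

c_4 = f^(4)(0)/4! = -1/2.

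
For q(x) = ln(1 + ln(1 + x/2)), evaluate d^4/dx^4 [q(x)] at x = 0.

-35/16

Compose series: expand the inner function first, then feed it into the outer expansion.
The coefficient of x^4 in the expansion is -35/384, so q^(4)(0) = 4! * (-35/384) = -35/16.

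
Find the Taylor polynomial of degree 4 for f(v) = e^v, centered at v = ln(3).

[(v - ln(3))^0] = 3;  [(v - ln(3))^1] = 3;  [(v - ln(3))^2] = 3/2;  [(v - ln(3))^3] = 1/2;  [(v - ln(3))^4] = 1/8.

(v - ln(3))^4/8 + (v - ln(3))^3/2 + 3*(v - ln(3))^2/2 + 3*(v - ln(3)) + 3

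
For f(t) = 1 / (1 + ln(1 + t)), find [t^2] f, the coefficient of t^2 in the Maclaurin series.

Expand as Σ (-1)^k u^k with u equal to the inner function's series.
So c_2 = f′′(0)/2! = 3/2.

3/2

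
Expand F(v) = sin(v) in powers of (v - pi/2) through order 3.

1 - (v - pi/2)^2/2

[(v - pi/2)^0] = 1;  [(v - pi/2)^1] = 0;  [(v - pi/2)^2] = -1/2;  [(v - pi/2)^3] = 0.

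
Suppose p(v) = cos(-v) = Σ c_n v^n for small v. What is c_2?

[v^0] = 1;  [v^1] = 0;  [v^2] = -1/2.

-1/2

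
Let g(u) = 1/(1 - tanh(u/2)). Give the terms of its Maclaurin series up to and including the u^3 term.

Compose series: expand the inner function first, then feed it into the outer expansion.
[u^0] = 1;  [u^1] = 1/2;  [u^2] = 1/4;  [u^3] = 1/12.

u^3/12 + u^2/4 + u/2 + 1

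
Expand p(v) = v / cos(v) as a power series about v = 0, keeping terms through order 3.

v^3/2 + v

Invert the denominator's series and multiply.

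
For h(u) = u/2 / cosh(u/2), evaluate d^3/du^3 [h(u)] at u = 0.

Invert the denominator's series and multiply.
The coefficient of u^3 in the expansion is -1/16, so h′′′(0) = 3! * (-1/16) = -3/8.

-3/8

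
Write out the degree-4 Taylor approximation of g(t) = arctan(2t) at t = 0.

g(0) = 0
g′(0) = 2
g′′(0) = 0
g′′′(0) = -16
g^(4)(0) = 0

-8*t^3/3 + 2*t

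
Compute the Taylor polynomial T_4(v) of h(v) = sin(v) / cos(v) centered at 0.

v^3/3 + v

Write the quotient as an unknown series and match coefficients against numerator = denominator · series.
h(0) = 0
h′(0) = 1
h′′(0) = 0
h′′′(0) = 2
h^(4)(0) = 0
Dividing each by k! gives the coefficients c_0, ..., c_4.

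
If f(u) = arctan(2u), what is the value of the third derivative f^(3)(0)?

-16

The coefficient of u^3 in the expansion is -8/3, so f′′′(0) = 3! * (-8/3) = -16.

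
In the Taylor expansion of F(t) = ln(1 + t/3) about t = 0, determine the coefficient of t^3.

F(0) = 0
F′(0) = 1/3
F′′(0) = -1/9
F′′′(0) = 2/27

1/81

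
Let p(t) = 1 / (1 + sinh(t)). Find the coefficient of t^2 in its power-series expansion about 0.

1

Use the geometric series for the reciprocal, then substitute.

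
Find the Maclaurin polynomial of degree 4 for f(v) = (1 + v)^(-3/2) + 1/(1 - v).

443*v^4/128 - 19*v^3/16 + 23*v^2/8 - v/2 + 2

Combine the two series term by term.
f(0) = 2
f′(0) = -1/2
f′′(0) = 23/4
f′′′(0) = -57/8
f^(4)(0) = 1329/16
The Taylor polynomial is Σ f^(k)(0)/k! · v^k.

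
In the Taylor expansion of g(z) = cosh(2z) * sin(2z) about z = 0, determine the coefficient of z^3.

8/3

Expand each factor separately, then convolve coefficients.
[z^0] = 0;  [z^1] = 2;  [z^2] = 0;  [z^3] = 8/3.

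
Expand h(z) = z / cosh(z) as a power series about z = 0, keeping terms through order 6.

Invert the denominator's series and multiply.
h(0) = 0
h′(0) = 1
h′′(0) = 0
h′′′(0) = -3
h^(4)(0) = 0
h^(5)(0) = 25
h^(6)(0) = 0
Then c_k = h^(k)(0)/k! gives each Taylor coefficient.

5*z^5/24 - z^3/2 + z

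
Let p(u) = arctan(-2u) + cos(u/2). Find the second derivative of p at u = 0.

-1/4

Combine the two series term by term.
From the series, [u^2] p = -1/8; multiply by 2! = 2 to get -1/4.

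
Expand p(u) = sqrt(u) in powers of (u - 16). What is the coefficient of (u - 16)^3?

[(u - 16)^0] = 4;  [(u - 16)^1] = 1/8;  [(u - 16)^2] = -1/512;  [(u - 16)^3] = 1/16384.

1/16384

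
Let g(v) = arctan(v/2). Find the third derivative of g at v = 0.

From the series, [v^3] g = -1/24; multiply by 3! = 6 to get -1/4.

-1/4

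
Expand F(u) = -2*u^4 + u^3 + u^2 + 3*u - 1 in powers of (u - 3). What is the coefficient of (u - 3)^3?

-23

[(u - 3)^0] = -118;  [(u - 3)^1] = -180;  [(u - 3)^2] = -98;  [(u - 3)^3] = -23.
So c_3 = F′′′(3)/3! = -23.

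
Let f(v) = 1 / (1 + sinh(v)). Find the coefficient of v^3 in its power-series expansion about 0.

-7/6

Write 1/(1+u) = 1 - u + u^2 - u^3 + ... and substitute the series for u.
f(0) = 1
f′(0) = -1
f′′(0) = 2
f′′′(0) = -7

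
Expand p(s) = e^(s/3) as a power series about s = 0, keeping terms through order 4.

s^4/1944 + s^3/162 + s^2/18 + s/3 + 1

Differentiate repeatedly and evaluate at the center.
p(0) = 1
p′(0) = 1/3
p′′(0) = 1/9
p′′′(0) = 1/27
p^(4)(0) = 1/81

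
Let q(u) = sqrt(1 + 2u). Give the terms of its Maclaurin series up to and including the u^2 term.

-u^2/2 + u + 1

Use the known series and substitute for the argument.
q(0) = 1
q′(0) = 1
q′′(0) = -1
Dividing each by k! gives the coefficients c_0, ..., c_2.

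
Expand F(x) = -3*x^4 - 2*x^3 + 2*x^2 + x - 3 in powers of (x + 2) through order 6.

-3*(x + 2)^4 + 22*(x + 2)^3 - 58*(x + 2)^2 + 65*(x + 2) - 29

Differentiate repeatedly and evaluate at the center.
F(-2) = -29
F′(-2) = 65
F′′(-2) = -116
F′′′(-2) = 132
F^(4)(-2) = -72
F^(5)(-2) = 0
F^(6)(-2) = 0
Dividing each by k! gives the coefficients c_0, ..., c_6.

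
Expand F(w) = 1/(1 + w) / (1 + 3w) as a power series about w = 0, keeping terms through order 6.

1093*w^6 - 364*w^5 + 121*w^4 - 40*w^3 + 13*w^2 - 4*w + 1

Expand each factor separately, then convolve coefficients.
F(0) = 1
F′(0) = -4
F′′(0) = 26
F′′′(0) = -240
F^(4)(0) = 2904
F^(5)(0) = -43680
F^(6)(0) = 786960
Dividing each by k! gives the coefficients c_0, ..., c_6.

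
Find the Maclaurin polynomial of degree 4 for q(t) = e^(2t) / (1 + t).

t^4/3 + t^3/3 + t^2 + t + 1

Multiply the two series term by term and collect like powers.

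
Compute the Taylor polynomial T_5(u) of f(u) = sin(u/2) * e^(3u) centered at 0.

Take the Cauchy product of the two expansions.
[u^0] = 0;  [u^1] = 1/2;  [u^2] = 3/2;  [u^3] = 107/48;  [u^4] = 35/16;  [u^5] = 6121/3840.

6121*u^5/3840 + 35*u^4/16 + 107*u^3/48 + 3*u^2/2 + u/2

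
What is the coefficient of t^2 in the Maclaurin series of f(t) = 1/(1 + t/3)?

1/9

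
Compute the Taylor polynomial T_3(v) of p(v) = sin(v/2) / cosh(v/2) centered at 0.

Invert the denominator's series and multiply.
p(0) = 0
p′(0) = 1/2
p′′(0) = 0
p′′′(0) = -1/2
Dividing each by k! gives the coefficients c_0, ..., c_3.

-v^3/12 + v/2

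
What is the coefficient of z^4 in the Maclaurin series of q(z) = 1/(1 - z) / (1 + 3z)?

61

Take the Cauchy product of the two expansions.
q(0) = 1
q′(0) = -2
q′′(0) = 14
q′′′(0) = -120
q^(4)(0) = 1464
So c_4 = q^(4)(0)/4! = 61.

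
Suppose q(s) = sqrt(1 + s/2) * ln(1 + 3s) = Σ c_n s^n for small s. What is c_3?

Expand each factor separately, then convolve coefficients.

249/32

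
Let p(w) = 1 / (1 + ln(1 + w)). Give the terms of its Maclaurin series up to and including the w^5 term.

Use the geometric series for the reciprocal, then substitute.

-347*w^5/60 + 11*w^4/3 - 7*w^3/3 + 3*w^2/2 - w + 1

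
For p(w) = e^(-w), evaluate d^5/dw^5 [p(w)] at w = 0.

The coefficient of w^5 in the expansion is -1/120, so p^(5)(0) = 5! * (-1/120) = -1.

-1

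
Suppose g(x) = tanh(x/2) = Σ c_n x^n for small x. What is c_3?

g(0) = 0
g′(0) = 1/2
g′′(0) = 0
g′′′(0) = -1/4
So c_3 = g′′′(0)/3! = -1/24.

-1/24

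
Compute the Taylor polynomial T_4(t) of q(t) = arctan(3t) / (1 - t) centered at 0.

Write out both Maclaurin series and multiply, keeping only the needed powers.

-6*t^4 - 6*t^3 + 3*t^2 + 3*t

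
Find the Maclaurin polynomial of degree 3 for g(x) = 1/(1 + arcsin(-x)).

7*x^3/6 + x^2 + x + 1

Compose series: expand the inner function first, then feed it into the outer expansion.
[x^0] = 1;  [x^1] = 1;  [x^2] = 1;  [x^3] = 7/6.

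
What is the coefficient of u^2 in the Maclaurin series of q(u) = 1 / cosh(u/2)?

-1/8

Divide the numerator series by the denominator series (power-series long division).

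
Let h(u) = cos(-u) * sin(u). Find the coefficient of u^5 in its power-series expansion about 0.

2/15

Multiply the two series term by term and collect like powers.
So c_5 = h^(5)(0)/5! = 2/15.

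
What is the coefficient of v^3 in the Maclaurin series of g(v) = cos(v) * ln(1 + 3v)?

15/2

Write out both Maclaurin series and multiply, keeping only the needed powers.
[v^0] = 0;  [v^1] = 3;  [v^2] = -9/2;  [v^3] = 15/2.
So c_3 = g′′′(0)/3! = 15/2.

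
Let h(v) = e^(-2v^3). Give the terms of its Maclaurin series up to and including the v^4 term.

Compute the successive derivatives at the expansion point and divide by k!.
h(0) = 1
h′(0) = 0
h′′(0) = 0
h′′′(0) = -12
h^(4)(0) = 0
The Taylor polynomial is Σ h^(k)(0)/k! · v^k.

1 - 2*v^3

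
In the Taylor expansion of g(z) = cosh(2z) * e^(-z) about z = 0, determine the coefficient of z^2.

5/2

Take the Cauchy product of the two expansions.
g(0) = 1
g′(0) = -1
g′′(0) = 5
Then c_k = g^(k)(0)/k! gives each Taylor coefficient.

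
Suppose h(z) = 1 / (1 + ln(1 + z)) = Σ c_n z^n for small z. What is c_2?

3/2

Use the geometric series for the reciprocal, then substitute.
So c_2 = h′′(0)/2! = 3/2.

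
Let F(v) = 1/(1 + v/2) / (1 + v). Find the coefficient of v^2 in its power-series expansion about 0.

Write out both Maclaurin series and multiply, keeping only the needed powers.
[v^0] = 1;  [v^1] = -3/2;  [v^2] = 7/4.

7/4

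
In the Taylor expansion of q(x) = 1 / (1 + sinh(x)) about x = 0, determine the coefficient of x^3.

Write 1/(1+u) = 1 - u + u^2 - u^3 + ... and substitute the series for u.
q(0) = 1
q′(0) = -1
q′′(0) = 2
q′′′(0) = -7

-7/6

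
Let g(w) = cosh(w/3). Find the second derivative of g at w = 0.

1/9

The coefficient of w^2 in the expansion is 1/18, so g′′(0) = 2! * (1/18) = 1/9.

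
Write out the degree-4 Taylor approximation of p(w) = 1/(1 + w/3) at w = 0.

w^4/81 - w^3/27 + w^2/9 - w/3 + 1

Compute the successive derivatives at the expansion point and divide by k!.
p(0) = 1
p′(0) = -1/3
p′′(0) = 2/9
p′′′(0) = -2/9
p^(4)(0) = 8/27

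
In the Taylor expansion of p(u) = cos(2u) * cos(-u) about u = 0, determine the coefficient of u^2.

-5/2

Take the Cauchy product of the two expansions.
p(0) = 1
p′(0) = 0
p′′(0) = -5
So c_2 = p′′(0)/2! = -5/2.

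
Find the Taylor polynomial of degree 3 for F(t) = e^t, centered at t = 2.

(t - 2)^3*e^(2)/6 + (t - 2)^2*e^(2)/2 + (t - 2)*e^(2) + e^(2)

Apply the Taylor formula c_k = f^(k)(a)/k!.
[(t - 2)^0] = e^(2);  [(t - 2)^1] = e^(2);  [(t - 2)^2] = e^(2)/2;  [(t - 2)^3] = e^(2)/6.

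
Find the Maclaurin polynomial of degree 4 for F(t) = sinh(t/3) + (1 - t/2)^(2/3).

-7*t^4/3888 - t^2/36 + 1

Combine the two series term by term.
[t^0] = 1;  [t^1] = 0;  [t^2] = -1/36;  [t^3] = 0;  [t^4] = -7/3888.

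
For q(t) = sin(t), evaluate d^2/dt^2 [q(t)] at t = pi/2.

-1

From the series, [(t - pi/2)^2] q = -1/2; multiply by 2! = 2 to get -1.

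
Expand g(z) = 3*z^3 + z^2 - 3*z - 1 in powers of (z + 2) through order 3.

3*(z + 2)^3 - 17*(z + 2)^2 + 29*(z + 2) - 15

g(-2) = -15
g′(-2) = 29
g′′(-2) = -34
g′′′(-2) = 18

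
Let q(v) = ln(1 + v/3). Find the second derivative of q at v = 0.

Use the known series and substitute for the argument.
From the series, [v^2] q = -1/18; multiply by 2! = 2 to get -1/9.

-1/9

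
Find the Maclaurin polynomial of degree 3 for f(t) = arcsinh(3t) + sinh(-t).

Expand each term separately and add.
f(0) = 0
f′(0) = 2
f′′(0) = 0
f′′′(0) = -28

-14*t^3/3 + 2*t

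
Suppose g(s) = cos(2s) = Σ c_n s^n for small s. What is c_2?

c_2 = g′′(0)/2! = -2.

-2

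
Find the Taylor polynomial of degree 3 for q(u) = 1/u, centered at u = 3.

-(u - 3)^3/81 + (u - 3)^2/27 - (u - 3)/9 + 1/3

Use the known series and substitute for the argument.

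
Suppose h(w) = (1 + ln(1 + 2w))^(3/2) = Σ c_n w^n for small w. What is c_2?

-3/2

Plug the Maclaurin series of the inner function into that of the outer and collect terms.
[w^0] = 1;  [w^1] = 3;  [w^2] = -3/2.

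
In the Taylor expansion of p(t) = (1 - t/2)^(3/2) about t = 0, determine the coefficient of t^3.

p(0) = 1
p′(0) = -3/4
p′′(0) = 3/16
p′′′(0) = 3/64
Then c_k = p^(k)(0)/k! gives each Taylor coefficient.

1/128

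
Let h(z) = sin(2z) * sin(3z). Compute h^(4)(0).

Take the Cauchy product of the two expansions.
The coefficient of z^4 in the expansion is -13, so h^(4)(0) = 4! * (-13) = -312.

-312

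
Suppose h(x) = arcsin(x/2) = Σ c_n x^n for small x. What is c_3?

Use the known series and substitute for the argument.
[x^0] = 0;  [x^1] = 1/2;  [x^2] = 0;  [x^3] = 1/48.

1/48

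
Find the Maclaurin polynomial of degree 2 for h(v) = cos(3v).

h(0) = 1
h′(0) = 0
h′′(0) = -9

1 - 9*v^2/2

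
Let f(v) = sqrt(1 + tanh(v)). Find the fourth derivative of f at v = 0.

Plug the Maclaurin series of the inner function into that of the outer and collect terms.
The coefficient of v^4 in the expansion is 17/384, so f^(4)(0) = 4! * (17/384) = 17/16.

17/16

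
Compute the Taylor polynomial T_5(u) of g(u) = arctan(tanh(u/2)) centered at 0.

u^5/48 - u^3/12 + u/2

Plug the Maclaurin series of the inner function into that of the outer and collect terms.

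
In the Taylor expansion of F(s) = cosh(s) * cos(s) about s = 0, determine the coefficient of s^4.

-1/6

Write out both Maclaurin series and multiply, keeping only the needed powers.
F(0) = 1
F′(0) = 0
F′′(0) = 0
F′′′(0) = 0
F^(4)(0) = -4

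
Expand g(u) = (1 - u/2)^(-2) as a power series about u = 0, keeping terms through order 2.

Differentiate repeatedly and evaluate at the center.
g(0) = 1
g′(0) = 1
g′′(0) = 3/2

3*u^2/4 + u + 1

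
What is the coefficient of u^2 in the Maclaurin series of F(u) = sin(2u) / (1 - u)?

Use 1/(1 - r) = Σ r^k on the denominator, then take the Cauchy product.
F(0) = 0
F′(0) = 2
F′′(0) = 4
So c_2 = F′′(0)/2! = 2.

2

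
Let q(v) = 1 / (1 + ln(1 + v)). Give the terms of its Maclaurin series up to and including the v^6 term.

Expand as Σ (-1)^k u^k with u equal to the inner function's series.

3289*v^6/360 - 347*v^5/60 + 11*v^4/3 - 7*v^3/3 + 3*v^2/2 - v + 1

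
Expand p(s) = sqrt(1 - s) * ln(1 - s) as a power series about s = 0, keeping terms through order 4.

s^4/24 + s^3/24 - s

Write out both Maclaurin series and multiply, keeping only the needed powers.
p(0) = 0
p′(0) = -1
p′′(0) = 0
p′′′(0) = 1/4
p^(4)(0) = 1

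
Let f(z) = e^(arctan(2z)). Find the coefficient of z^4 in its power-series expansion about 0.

-14/3

Substitute the inner expansion into the outer series and collect powers.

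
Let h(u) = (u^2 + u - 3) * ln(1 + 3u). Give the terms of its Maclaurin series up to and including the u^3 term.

-57*u^3/2 + 33*u^2/2 - 9*u

Multiply each power in the prefactor through the base expansion.
h(0) = 0
h′(0) = -9
h′′(0) = 33
h′′′(0) = -171
Then c_k = h^(k)(0)/k! gives each Taylor coefficient.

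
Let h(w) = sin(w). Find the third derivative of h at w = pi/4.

-sqrt(2)/2

From the series, [(w - pi/4)^3] h = -sqrt(2)/12; multiply by 3! = 6 to get -sqrt(2)/2.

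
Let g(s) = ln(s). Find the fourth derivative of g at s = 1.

-6

Compute the successive derivatives at the expansion point and divide by k!.
From the series, [(s - 1)^4] g = -1/4; multiply by 4! = 24 to get -6.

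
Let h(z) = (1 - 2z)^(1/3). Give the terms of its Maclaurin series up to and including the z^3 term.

h(0) = 1
h′(0) = -2/3
h′′(0) = -8/9
h′′′(0) = -80/27

-40*z^3/81 - 4*z^2/9 - 2*z/3 + 1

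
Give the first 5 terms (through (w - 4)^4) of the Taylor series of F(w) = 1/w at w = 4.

Differentiate repeatedly and evaluate at the center.
F(4) = 1/4
F′(4) = -1/16
F′′(4) = 1/32
F′′′(4) = -3/128
F^(4)(4) = 3/128

(w - 4)^4/1024 - (w - 4)^3/256 + (w - 4)^2/64 - (w - 4)/16 + 1/4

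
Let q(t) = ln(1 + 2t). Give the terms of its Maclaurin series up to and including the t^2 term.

[t^0] = 0;  [t^1] = 2;  [t^2] = -2.

-2*t^2 + 2*t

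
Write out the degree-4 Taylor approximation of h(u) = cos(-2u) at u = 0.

[u^0] = 1;  [u^1] = 0;  [u^2] = -2;  [u^3] = 0;  [u^4] = 2/3.

2*u^4/3 - 2*u^2 + 1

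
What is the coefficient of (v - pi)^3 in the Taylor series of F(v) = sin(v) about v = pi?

Compute the successive derivatives at the expansion point and divide by k!.
[(v - pi)^0] = 0;  [(v - pi)^1] = -1;  [(v - pi)^2] = 0;  [(v - pi)^3] = 1/6.
So c_3 = F′′′(pi)/3! = 1/6.

1/6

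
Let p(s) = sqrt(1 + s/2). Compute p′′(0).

-1/16

The coefficient of s^2 in the expansion is -1/32, so p′′(0) = 2! * (-1/32) = -1/16.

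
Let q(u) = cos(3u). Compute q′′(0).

From the series, [u^2] q = -9/2; multiply by 2! = 2 to get -9.

-9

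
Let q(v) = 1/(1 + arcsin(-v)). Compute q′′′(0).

7

Compose series: expand the inner function first, then feed it into the outer expansion.
The coefficient of v^3 in the expansion is 7/6, so q′′′(0) = 3! * (7/6) = 7.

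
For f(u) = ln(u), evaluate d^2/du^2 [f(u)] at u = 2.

-1/4

From the series, [(u - 2)^2] f = -1/8; multiply by 2! = 2 to get -1/4.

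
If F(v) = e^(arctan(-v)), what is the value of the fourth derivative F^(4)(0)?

-7

Let u equal the inner series; expand the outer function in u and truncate.
From the series, [v^4] F = -7/24; multiply by 4! = 24 to get -7.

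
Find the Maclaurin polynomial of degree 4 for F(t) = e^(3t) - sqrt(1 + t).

Combine the two series term by term.
F(0) = 0
F′(0) = 5/2
F′′(0) = 37/4
F′′′(0) = 213/8
F^(4)(0) = 1311/16
Then c_k = F^(k)(0)/k! gives each Taylor coefficient.

437*t^4/128 + 71*t^3/16 + 37*t^2/8 + 5*t/2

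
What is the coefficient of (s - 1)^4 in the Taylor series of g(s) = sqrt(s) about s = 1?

-5/128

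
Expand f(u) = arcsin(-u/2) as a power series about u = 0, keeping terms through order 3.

f(0) = 0
f′(0) = -1/2
f′′(0) = 0
f′′′(0) = -1/8
Dividing each by k! gives the coefficients c_0, ..., c_3.

-u^3/48 - u/2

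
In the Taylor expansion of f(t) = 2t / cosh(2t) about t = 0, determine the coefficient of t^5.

Divide the numerator series by the denominator series (power-series long division).
f(0) = 0
f′(0) = 2
f′′(0) = 0
f′′′(0) = -24
f^(4)(0) = 0
f^(5)(0) = 800

20/3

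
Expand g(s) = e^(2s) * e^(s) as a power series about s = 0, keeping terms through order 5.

81*s^5/40 + 27*s^4/8 + 9*s^3/2 + 9*s^2/2 + 3*s + 1

Multiply the two series term by term and collect like powers.
g(0) = 1
g′(0) = 3
g′′(0) = 9
g′′′(0) = 27
g^(4)(0) = 81
g^(5)(0) = 243
Dividing each by k! gives the coefficients c_0, ..., c_5.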